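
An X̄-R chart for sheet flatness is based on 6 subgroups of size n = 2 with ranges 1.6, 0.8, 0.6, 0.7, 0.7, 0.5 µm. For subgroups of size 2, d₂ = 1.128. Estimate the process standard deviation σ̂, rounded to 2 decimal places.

0.72

R̄ = (1.6 + 0.8 + 0.6 + 0.7 + 0.7 + 0.5) / 6 = 0.8167
σ̂ = R̄ / d₂ = 0.8167 / 1.128 = 0.7240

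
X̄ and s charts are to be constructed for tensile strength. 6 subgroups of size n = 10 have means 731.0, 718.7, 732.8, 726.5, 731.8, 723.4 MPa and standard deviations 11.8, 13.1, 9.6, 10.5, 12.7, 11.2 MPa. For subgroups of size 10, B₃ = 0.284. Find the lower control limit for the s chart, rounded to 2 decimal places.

s̄ = (11.8 + 13.1 + 9.6 + 10.5 + 12.7 + 11.2) / 6 = 11.4833
LCL_s = B₃·s̄ = 0.284 × 11.4833 = 3.2613

3.26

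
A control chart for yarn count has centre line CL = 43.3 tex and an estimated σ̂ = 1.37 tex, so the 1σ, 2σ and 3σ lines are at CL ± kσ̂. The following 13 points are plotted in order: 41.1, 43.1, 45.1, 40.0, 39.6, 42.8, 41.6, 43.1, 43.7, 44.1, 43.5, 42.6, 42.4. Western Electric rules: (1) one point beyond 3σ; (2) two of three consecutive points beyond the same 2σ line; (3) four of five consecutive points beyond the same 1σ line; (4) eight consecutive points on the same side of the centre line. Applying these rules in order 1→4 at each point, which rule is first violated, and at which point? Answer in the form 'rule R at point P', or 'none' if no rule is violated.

Zone of each point (C = within 1σ̂, B = 1σ̂–2σ̂, A = 2σ̂–3σ̂, * = beyond 3σ̂; sign = side of CL): 1:-B, 2:-C, 3:+B, 4:-A, 5:-A, 6:-C, 7:-B, 8:-C, 9:+C, 10:+C, 11:+C, 12:-C, 13:-C
Rule 2 (two of three consecutive points beyond the same 2σ limit) is satisfied at point 5.

rule 2 at point 5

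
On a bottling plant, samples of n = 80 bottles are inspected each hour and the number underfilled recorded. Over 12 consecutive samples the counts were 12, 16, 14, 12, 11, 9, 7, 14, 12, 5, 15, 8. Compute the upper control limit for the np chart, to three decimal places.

20.578

p̄ = Σdᵢ / (k·n) = 135 / (12 × 80) = 0.14062
UCL = np̄ + 3·√(np̄(1−p̄)) = 11.2500 + 3 × √(11.2500×0.85938) = 11.2500 + 3 × 3.1093 = 20.5780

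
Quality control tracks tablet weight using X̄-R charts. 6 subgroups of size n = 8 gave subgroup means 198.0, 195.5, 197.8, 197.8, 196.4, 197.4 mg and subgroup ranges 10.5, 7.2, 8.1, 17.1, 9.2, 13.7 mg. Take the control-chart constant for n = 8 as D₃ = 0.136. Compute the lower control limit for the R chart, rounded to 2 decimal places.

R̄ = (10.5 + 7.2 + 8.1 + 17.1 + 9.2 + 13.7) / 6 = 65.8000 / 6 = 10.9667
LCL_R = D₃·R̄ = 0.136 × 10.9667 = 1.4915

1.49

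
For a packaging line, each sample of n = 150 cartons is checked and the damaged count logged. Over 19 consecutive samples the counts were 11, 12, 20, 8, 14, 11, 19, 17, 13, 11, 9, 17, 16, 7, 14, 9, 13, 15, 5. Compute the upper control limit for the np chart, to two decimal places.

22.91

p̄ = Σdᵢ / (k·n) = 241 / (19 × 150) = 0.08456
UCL = np̄ + 3·√(np̄(1−p̄)) = 12.6842 + 3 × √(12.6842×0.91544) = 12.6842 + 3 × 3.4076 = 22.9070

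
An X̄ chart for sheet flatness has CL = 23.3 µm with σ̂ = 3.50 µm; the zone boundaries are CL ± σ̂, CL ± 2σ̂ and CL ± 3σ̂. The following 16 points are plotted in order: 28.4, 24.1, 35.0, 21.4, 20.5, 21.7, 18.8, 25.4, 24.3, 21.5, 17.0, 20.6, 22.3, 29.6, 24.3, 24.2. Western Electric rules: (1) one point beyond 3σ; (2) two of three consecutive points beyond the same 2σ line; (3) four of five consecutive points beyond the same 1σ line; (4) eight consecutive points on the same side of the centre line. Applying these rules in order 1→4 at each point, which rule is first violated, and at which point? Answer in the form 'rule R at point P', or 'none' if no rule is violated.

Zone of each point (C = within 1σ̂, B = 1σ̂–2σ̂, A = 2σ̂–3σ̂, * = beyond 3σ̂; sign = side of CL): 1:+B, 2:+C, 3:+*, 4:-C, 5:-C, 6:-C, 7:-B, 8:+C, 9:+C, 10:-C, 11:-B, 12:-C, 13:-C, 14:+B, 15:+C, 16:+C
Rule 1 (one point beyond the 3σ limits) is satisfied at point 3.

rule 1 at point 3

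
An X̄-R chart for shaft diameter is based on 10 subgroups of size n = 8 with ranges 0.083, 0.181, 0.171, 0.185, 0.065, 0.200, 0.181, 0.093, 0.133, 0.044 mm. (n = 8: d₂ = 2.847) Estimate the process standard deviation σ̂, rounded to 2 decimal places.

R̄ = (0.083 + 0.181 + 0.171 + 0.185 + 0.065 + 0.200 + 0.181 + 0.093 + 0.133 + 0.044) / 10 = 0.1336
σ̂ = R̄ / d₂ = 0.1336 / 2.847 = 0.0469

0.05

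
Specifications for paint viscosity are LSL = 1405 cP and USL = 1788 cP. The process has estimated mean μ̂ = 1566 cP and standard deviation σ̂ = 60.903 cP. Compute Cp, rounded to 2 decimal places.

Cp = (USL − LSL) / (6σ̂) = (1788 − 1405) / (6 × 60.903) = 383.0000 / 365.4180 = 1.0481

1.05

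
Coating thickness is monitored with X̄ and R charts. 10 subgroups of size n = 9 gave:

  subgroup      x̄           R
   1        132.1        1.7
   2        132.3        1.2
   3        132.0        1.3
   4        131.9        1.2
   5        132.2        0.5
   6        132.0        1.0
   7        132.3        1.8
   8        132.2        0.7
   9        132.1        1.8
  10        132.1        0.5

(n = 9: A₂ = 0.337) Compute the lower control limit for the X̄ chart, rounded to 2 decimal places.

131.73

X̄̄ = (132.1 + 132.3 + 132.0 + 131.9 + 132.2 + 132.0 + 132.3 + 132.2 + 132.1 + 132.1) / 10 = 1321.2000 / 10 = 132.1200
R̄ = (1.7 + 1.2 + 1.3 + 1.2 + 0.5 + 1.0 + 1.8 + 0.7 + 1.8 + 0.5) / 10 = 11.7000 / 10 = 1.1700
LCL = X̄̄ − A₂·R̄ = 132.1200 − 0.337 × 1.1700 = 131.7257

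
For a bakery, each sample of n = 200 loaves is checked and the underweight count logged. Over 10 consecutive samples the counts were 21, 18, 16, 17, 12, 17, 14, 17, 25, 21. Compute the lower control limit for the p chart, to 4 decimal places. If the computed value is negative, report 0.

p̄ = Σdᵢ / (k·n) = 178 / (10 × 200) = 0.08900
LCL = p̄ − 3·√(p̄(1−p̄)/n) = 0.08900 − 3 × 0.02013 = 0.02860

0.0286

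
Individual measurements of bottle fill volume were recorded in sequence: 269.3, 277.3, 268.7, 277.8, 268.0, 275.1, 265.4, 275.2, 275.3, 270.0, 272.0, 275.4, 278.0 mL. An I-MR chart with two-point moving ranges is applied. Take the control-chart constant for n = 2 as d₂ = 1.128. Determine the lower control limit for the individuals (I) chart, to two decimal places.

X̄ = (269.3 + 277.3 + 268.7 + 277.8 + 268.0 + 275.1 + 265.4 + 275.2 + 275.3 + 270.0 + 272.0 + 275.4 + 278.0) / 13 = 272.8846
Moving ranges: 8.0, 8.6, 9.1, 9.8, 7.1, 9.7, 9.8, 0.1, 5.3, 2.0, 3.4, 2.6; M̄R̄ = 75.5000 / 12 = 6.2917
LCL = X̄ − 3·M̄R̄/d₂ = 272.8846 − 3 × 6.2917 / 1.128 = 256.1515

256.15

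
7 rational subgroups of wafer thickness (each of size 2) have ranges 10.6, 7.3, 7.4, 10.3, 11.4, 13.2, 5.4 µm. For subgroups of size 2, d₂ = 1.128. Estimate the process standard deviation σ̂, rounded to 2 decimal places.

R̄ = (10.6 + 7.3 + 7.4 + 10.3 + 11.4 + 13.2 + 5.4) / 7 = 9.3714
σ̂ = R̄ / d₂ = 9.3714 / 1.128 = 8.3080

8.31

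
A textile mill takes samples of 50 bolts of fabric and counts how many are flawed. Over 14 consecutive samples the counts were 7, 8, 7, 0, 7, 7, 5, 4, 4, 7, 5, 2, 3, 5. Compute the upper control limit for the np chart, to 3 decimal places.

p̄ = Σdᵢ / (k·n) = 71 / (14 × 50) = 0.10143
UCL = np̄ + 3·√(np̄(1−p̄)) = 5.0714 + 3 × √(5.0714×0.89857) = 5.0714 + 3 × 2.1347 = 11.4756

11.476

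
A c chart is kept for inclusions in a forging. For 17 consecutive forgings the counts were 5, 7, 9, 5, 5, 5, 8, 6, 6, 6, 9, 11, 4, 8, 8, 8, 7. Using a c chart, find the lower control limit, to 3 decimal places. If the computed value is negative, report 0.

c̄ = (5 + 7 + 9 + 5 + 5 + 5 + 8 + 6 + 6 + 6 + 9 + 11 + 4 + 8 + 8 + 8 + 7) / 17 = 117 / 17 = 6.8824
LCL = c̄ − 3√c̄ = 6.8824 − 3 × 2.6234 = -0.9879 → 0 (cannot be negative)

0.000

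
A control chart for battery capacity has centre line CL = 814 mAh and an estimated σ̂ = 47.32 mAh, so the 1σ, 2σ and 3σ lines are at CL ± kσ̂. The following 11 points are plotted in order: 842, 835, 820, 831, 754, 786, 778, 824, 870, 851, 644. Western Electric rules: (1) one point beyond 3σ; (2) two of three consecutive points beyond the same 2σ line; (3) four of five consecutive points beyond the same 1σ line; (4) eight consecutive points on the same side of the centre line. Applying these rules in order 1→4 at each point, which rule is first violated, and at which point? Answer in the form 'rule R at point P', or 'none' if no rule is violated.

rule 1 at point 11

Zone of each point (C = within 1σ̂, B = 1σ̂–2σ̂, A = 2σ̂–3σ̂, * = beyond 3σ̂; sign = side of CL): 1:+C, 2:+C, 3:+C, 4:+C, 5:-B, 6:-C, 7:-C, 8:+C, 9:+B, 10:+C, 11:-*
Rule 1 (one point beyond the 3σ limits) is satisfied at point 11.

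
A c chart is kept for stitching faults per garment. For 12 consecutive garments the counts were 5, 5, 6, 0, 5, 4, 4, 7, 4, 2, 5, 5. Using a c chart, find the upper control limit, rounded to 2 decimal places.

c̄ = (5 + 5 + 6 + 0 + 5 + 4 + 4 + 7 + 4 + 2 + 5 + 5) / 12 = 52 / 12 = 4.3333
UCL = c̄ + 3√c̄ = 4.3333 + 3 × √4.3333 = 4.3333 + 3 × 2.0817 = 10.5783

10.58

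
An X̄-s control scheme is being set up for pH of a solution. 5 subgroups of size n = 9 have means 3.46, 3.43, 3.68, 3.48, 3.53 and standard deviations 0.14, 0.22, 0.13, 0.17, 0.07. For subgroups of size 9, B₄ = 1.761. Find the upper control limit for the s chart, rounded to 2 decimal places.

s̄ = (0.14 + 0.22 + 0.13 + 0.17 + 0.07) / 5 = 0.1460
UCL_s = B₄·s̄ = 1.761 × 0.1460 = 0.2571

0.26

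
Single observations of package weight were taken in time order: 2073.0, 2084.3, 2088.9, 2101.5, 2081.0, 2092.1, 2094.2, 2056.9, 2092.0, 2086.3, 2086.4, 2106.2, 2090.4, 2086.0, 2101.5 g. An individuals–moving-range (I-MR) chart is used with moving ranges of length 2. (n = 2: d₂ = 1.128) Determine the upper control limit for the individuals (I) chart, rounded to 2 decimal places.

2125.26

X̄ = (2073.0 + 2084.3 + 2088.9 + 2101.5 + 2081.0 + 2092.1 + 2094.2 + 2056.9 + 2092.0 + 2086.3 + 2086.4 + 2106.2 + 2090.4 + 2086.0 + 2101.5) / 15 = 2088.0467
Moving ranges: 11.3, 4.6, 12.6, 20.5, 11.1, 2.1, 37.3, 35.1, 5.7, 0.1, 19.8, 15.8, 4.4, 15.5; M̄R̄ = 195.9000 / 14 = 13.9929
UCL = X̄ + 3·M̄R̄/d₂ = 2088.0467 + 3 × 13.9929 / 1.128 = 2125.2617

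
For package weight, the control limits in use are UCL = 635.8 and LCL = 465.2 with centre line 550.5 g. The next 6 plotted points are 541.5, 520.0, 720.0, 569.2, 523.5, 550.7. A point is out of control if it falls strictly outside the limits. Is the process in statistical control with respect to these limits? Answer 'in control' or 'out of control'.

out of control

Compare each point to [465.2, 635.8]: sample 3 = 720.0 > UCL.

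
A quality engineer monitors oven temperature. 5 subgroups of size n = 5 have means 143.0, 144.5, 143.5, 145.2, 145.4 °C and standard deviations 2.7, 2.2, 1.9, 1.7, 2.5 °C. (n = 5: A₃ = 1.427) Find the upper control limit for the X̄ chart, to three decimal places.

147.459

X̄̄ = (143.0 + 144.5 + 143.5 + 145.2 + 145.4) / 5 = 144.3200
s̄ = (2.7 + 2.2 + 1.9 + 1.7 + 2.5) / 5 = 2.2000
UCL = X̄̄ + A₃·s̄ = 144.3200 + 1.427 × 2.2000 = 147.4594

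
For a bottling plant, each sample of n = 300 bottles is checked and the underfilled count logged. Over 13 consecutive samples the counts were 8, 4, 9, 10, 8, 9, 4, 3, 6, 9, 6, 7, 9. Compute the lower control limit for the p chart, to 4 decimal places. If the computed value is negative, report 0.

0.0000

p̄ = Σdᵢ / (k·n) = 92 / (13 × 300) = 0.02359
LCL = p̄ − 3·√(p̄(1−p̄)/n) = 0.02359 − 3 × 0.00876 = -0.00270 → 0 (negative, so LCL = 0)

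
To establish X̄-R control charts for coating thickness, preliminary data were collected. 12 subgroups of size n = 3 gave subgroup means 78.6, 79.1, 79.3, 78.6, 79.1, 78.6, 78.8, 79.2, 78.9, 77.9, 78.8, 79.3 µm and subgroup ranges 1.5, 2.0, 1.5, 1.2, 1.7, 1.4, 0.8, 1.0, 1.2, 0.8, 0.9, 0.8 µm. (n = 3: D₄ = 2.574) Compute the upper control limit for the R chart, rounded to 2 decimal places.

3.17

R̄ = (1.5 + 2.0 + 1.5 + 1.2 + 1.7 + 1.4 + 0.8 + 1.0 + 1.2 + 0.8 + 0.9 + 0.8) / 12 = 14.8000 / 12 = 1.2333
UCL_R = D₄·R̄ = 2.574 × 1.2333 = 3.1746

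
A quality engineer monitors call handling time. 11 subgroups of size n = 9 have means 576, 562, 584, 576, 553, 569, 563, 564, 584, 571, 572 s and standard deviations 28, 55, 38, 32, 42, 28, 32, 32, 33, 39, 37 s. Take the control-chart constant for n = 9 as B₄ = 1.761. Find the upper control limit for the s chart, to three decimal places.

63.396

s̄ = (28 + 55 + 38 + 32 + 42 + 28 + 32 + 32 + 33 + 39 + 37) / 11 = 36.0000
UCL_s = B₄·s̄ = 1.761 × 36.0000 = 63.3960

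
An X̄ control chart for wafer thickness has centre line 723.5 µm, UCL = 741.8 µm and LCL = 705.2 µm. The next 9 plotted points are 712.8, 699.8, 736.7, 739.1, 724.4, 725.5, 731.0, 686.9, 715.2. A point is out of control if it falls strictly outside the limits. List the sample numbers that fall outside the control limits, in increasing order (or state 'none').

Compare each point to [705.2, 741.8]: sample 2 = 699.8 < LCL; sample 8 = 686.9 < LCL.

2, 8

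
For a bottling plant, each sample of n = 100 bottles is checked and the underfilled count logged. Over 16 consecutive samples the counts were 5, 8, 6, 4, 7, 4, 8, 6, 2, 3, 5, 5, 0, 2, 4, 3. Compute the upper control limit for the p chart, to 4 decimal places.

0.1072

p̄ = Σdᵢ / (k·n) = 72 / (16 × 100) = 0.04500
UCL = p̄ + 3·√(p̄(1−p̄)/n) = 0.04500 + 3 × √(0.04500×0.95500/100) = 0.04500 + 3 × 0.02073 = 0.10719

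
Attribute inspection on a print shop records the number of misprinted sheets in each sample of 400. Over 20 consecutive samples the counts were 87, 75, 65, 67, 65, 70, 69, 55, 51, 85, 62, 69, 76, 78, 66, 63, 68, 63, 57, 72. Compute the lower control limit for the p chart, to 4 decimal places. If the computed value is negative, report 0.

p̄ = Σdᵢ / (k·n) = 1363 / (20 × 400) = 0.17037
LCL = p̄ − 3·√(p̄(1−p̄)/n) = 0.17037 − 3 × 0.01880 = 0.11398

0.1140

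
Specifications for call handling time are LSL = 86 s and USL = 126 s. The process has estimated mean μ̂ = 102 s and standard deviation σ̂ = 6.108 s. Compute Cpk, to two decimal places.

Cpu = (USL − μ̂) / (3σ̂) = (126 − 102) / (3 × 6.108) = 1.3098; Cpl = (μ̂ − LSL) / (3σ̂) = (102 − 86) / (3 × 6.108) = 0.8732; Cpk = min(Cpu, Cpl) = 0.8732

0.87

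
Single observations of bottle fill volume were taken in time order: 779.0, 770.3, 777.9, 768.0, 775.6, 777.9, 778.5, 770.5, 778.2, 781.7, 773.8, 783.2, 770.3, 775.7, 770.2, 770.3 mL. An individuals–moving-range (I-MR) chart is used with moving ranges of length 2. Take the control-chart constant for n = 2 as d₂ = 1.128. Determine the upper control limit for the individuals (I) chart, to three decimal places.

X̄ = (779.0 + 770.3 + 777.9 + 768.0 + 775.6 + 777.9 + 778.5 + 770.5 + 778.2 + 781.7 + 773.8 + 783.2 + 770.3 + 775.7 + 770.2 + 770.3) / 16 = 775.0688
Moving ranges: 8.7, 7.6, 9.9, 7.6, 2.3, 0.6, 8.0, 7.7, 3.5, 7.9, 9.4, 12.9, 5.4, 5.5, 0.1; M̄R̄ = 97.1000 / 15 = 6.4733
UCL = X̄ + 3·M̄R̄/d₂ = 775.0688 + 3 × 6.4733 / 1.128 = 792.2851

792.285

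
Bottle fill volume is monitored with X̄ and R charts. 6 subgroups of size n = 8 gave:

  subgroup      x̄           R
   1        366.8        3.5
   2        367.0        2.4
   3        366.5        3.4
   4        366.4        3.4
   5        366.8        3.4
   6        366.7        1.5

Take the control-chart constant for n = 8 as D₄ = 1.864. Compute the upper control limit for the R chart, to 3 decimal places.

R̄ = (3.5 + 2.4 + 3.4 + 3.4 + 3.4 + 1.5) / 6 = 17.6000 / 6 = 2.9333
UCL_R = D₄·R̄ = 1.864 × 2.9333 = 5.4677

5.468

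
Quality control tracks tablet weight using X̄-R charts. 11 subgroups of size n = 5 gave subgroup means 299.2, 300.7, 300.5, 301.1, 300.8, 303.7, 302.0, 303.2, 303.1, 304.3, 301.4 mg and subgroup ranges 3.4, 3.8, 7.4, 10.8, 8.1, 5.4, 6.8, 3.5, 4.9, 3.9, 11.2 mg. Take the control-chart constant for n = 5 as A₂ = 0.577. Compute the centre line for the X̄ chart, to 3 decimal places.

X̄̄ = (299.2 + 300.7 + 300.5 + 301.1 + 300.8 + 303.7 + 302.0 + 303.2 + 303.1 + 304.3 + 301.4) / 11 = 3320.0000 / 11 = 301.8182
CL = X̄̄ = 301.8182

301.818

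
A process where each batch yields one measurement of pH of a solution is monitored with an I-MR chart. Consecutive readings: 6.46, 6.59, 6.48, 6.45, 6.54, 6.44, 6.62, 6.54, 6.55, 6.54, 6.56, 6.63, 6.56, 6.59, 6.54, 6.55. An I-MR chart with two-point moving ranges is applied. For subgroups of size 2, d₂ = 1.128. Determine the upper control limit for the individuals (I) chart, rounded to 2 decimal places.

6.72

X̄ = (6.46 + 6.59 + 6.48 + 6.45 + 6.54 + 6.44 + 6.62 + 6.54 + 6.55 + 6.54 + 6.56 + 6.63 + 6.56 + 6.59 + 6.54 + 6.55) / 16 = 6.5400
Moving ranges: 0.13, 0.11, 0.03, 0.09, 0.10, 0.18, 0.08, 0.01, 0.01, 0.02, 0.07, 0.07, 0.03, 0.05, 0.01; M̄R̄ = 0.9900 / 15 = 0.0660
UCL = X̄ + 3·M̄R̄/d₂ = 6.5400 + 3 × 0.0660 / 1.128 = 6.7155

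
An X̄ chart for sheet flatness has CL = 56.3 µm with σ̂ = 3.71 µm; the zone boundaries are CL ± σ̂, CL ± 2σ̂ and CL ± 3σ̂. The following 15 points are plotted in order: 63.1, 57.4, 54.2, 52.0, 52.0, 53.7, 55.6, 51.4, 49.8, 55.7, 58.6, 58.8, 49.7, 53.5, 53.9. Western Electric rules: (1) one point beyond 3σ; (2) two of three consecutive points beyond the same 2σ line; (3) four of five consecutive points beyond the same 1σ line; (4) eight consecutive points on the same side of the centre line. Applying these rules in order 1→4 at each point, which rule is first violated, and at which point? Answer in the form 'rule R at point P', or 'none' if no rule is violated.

rule 4 at point 10

Zone of each point (C = within 1σ̂, B = 1σ̂–2σ̂, A = 2σ̂–3σ̂, * = beyond 3σ̂; sign = side of CL): 1:+B, 2:+C, 3:-C, 4:-B, 5:-B, 6:-C, 7:-C, 8:-B, 9:-B, 10:-C, 11:+C, 12:+C, 13:-B, 14:-C, 15:-C
Rule 4 (eight consecutive points on the same side of the centre line) is satisfied at point 10.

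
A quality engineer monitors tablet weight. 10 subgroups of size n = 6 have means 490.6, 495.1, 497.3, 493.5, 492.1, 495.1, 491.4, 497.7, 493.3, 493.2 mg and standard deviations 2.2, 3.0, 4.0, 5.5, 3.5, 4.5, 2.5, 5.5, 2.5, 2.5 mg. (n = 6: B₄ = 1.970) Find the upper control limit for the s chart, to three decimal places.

7.033

s̄ = (2.2 + 3.0 + 4.0 + 5.5 + 3.5 + 4.5 + 2.5 + 5.5 + 2.5 + 2.5) / 10 = 3.5700
UCL_s = B₄·s̄ = 1.970 × 3.5700 = 7.0329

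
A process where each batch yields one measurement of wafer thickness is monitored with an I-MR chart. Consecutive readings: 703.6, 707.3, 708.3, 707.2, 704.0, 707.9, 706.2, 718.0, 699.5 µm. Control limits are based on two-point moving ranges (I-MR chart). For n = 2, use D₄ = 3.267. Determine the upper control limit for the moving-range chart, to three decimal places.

18.336

Moving ranges: 3.7, 1.0, 1.1, 3.2, 3.9, 1.7, 11.8, 18.5; M̄R̄ = 44.9000 / 8 = 5.6125
UCL_MR = D₄·M̄R̄ = 3.267 × 5.6125 = 18.3360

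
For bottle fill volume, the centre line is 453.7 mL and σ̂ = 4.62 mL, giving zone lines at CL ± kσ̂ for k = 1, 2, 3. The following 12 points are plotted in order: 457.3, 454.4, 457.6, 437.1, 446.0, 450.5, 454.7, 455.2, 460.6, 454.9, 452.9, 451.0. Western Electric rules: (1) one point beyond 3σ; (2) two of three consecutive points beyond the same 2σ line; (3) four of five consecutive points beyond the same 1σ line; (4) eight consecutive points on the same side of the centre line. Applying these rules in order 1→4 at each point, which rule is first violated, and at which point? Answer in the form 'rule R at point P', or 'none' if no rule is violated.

Zone of each point (C = within 1σ̂, B = 1σ̂–2σ̂, A = 2σ̂–3σ̂, * = beyond 3σ̂; sign = side of CL): 1:+C, 2:+C, 3:+C, 4:-*, 5:-B, 6:-C, 7:+C, 8:+C, 9:+B, 10:+C, 11:-C, 12:-C
Rule 1 (one point beyond the 3σ limits) is satisfied at point 4.

rule 1 at point 4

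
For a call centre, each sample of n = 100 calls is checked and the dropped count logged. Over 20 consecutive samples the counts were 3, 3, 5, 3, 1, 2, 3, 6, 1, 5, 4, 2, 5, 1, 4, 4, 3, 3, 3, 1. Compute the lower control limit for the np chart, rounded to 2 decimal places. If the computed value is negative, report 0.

p̄ = Σdᵢ / (k·n) = 62 / (20 × 100) = 0.03100
LCL = np̄ − 3·√(np̄(1−p̄)) = 3.1000 − 3 × 1.7332 = -2.0995 → 0 (negative, so LCL = 0)

0.00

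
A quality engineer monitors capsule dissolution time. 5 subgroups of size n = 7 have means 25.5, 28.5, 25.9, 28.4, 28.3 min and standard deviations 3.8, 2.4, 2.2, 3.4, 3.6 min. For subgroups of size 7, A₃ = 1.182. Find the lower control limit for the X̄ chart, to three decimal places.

23.679

X̄̄ = (25.5 + 28.5 + 25.9 + 28.4 + 28.3) / 5 = 27.3200
s̄ = (3.8 + 2.4 + 2.2 + 3.4 + 3.6) / 5 = 3.0800
LCL = X̄̄ − A₃·s̄ = 27.3200 − 1.182 × 3.0800 = 23.6794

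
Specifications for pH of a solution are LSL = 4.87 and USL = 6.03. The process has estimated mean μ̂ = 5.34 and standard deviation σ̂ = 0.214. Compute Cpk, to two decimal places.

Cpu = (USL − μ̂) / (3σ̂) = (6.03 − 5.34) / (3 × 0.214) = 1.0748; Cpl = (μ̂ − LSL) / (3σ̂) = (5.34 − 4.87) / (3 × 0.214) = 0.7321; Cpk = min(Cpu, Cpl) = 0.7321

0.73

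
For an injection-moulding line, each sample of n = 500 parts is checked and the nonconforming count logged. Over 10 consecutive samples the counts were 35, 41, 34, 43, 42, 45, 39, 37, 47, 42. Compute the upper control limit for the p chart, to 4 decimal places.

0.1176

p̄ = Σdᵢ / (k·n) = 405 / (10 × 500) = 0.08100
UCL = p̄ + 3·√(p̄(1−p̄)/n) = 0.08100 + 3 × √(0.08100×0.91900/500) = 0.08100 + 3 × 0.01220 = 0.11760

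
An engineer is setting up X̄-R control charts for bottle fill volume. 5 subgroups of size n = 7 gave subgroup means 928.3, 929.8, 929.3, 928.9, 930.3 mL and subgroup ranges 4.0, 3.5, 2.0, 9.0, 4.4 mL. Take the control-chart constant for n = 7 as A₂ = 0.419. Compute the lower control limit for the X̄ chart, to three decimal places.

927.401

X̄̄ = (928.3 + 929.8 + 929.3 + 928.9 + 930.3) / 5 = 4646.6000 / 5 = 929.3200
R̄ = (4.0 + 3.5 + 2.0 + 9.0 + 4.4) / 5 = 22.9000 / 5 = 4.5800
LCL = X̄̄ − A₂·R̄ = 929.3200 − 0.419 × 4.5800 = 927.4010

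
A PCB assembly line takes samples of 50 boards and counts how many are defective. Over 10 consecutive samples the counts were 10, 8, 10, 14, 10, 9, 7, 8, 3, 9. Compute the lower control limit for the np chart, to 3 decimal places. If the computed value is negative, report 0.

0.722

p̄ = Σdᵢ / (k·n) = 88 / (10 × 50) = 0.17600
LCL = np̄ − 3·√(np̄(1−p̄)) = 8.8000 − 3 × 2.6928 = 0.7216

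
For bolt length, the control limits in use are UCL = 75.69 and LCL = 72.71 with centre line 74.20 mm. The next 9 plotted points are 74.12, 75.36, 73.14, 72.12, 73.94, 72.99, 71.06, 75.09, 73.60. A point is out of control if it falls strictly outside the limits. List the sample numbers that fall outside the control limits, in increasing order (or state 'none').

4, 7

Compare each point to [72.71, 75.69]: sample 4 = 72.12 < LCL; sample 7 = 71.06 < LCL.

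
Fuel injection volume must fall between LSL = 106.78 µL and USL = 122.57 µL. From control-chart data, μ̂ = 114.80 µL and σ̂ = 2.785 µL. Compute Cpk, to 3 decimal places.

0.930

Cpu = (USL − μ̂) / (3σ̂) = (122.57 − 114.80) / (3 × 2.785) = 0.9300; Cpl = (μ̂ − LSL) / (3σ̂) = (114.80 − 106.78) / (3 × 2.785) = 0.9599; Cpk = min(Cpu, Cpl) = 0.9300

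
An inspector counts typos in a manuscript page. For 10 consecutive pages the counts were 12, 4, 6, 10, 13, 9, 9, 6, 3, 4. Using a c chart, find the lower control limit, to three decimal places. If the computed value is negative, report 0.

0.000

c̄ = (12 + 4 + 6 + 10 + 13 + 9 + 9 + 6 + 3 + 4) / 10 = 76 / 10 = 7.6000
LCL = c̄ − 3√c̄ = 7.6000 − 3 × 2.7568 = -0.6704 → 0 (cannot be negative)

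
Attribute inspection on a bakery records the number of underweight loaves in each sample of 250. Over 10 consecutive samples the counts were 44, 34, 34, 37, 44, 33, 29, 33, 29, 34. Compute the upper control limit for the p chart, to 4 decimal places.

0.2063

p̄ = Σdᵢ / (k·n) = 351 / (10 × 250) = 0.14040
UCL = p̄ + 3·√(p̄(1−p̄)/n) = 0.14040 + 3 × √(0.14040×0.85960/250) = 0.14040 + 3 × 0.02197 = 0.20631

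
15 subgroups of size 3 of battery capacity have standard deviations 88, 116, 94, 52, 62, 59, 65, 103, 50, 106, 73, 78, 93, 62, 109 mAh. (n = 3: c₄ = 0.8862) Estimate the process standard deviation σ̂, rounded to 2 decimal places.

s̄ = (88 + 116 + 94 + 52 + 62 + 59 + 65 + 103 + 50 + 106 + 73 + 78 + 93 + 62 + 109) / 15 = 80.6667
σ̂ = s̄ / c₄ = 80.6667 / 0.8862 = 91.0254

91.03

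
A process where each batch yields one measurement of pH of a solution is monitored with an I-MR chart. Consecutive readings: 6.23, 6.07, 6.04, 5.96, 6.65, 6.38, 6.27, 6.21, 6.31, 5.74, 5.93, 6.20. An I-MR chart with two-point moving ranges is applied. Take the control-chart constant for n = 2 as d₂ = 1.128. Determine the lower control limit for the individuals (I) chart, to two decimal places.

X̄ = (6.23 + 6.07 + 6.04 + 5.96 + 6.65 + 6.38 + 6.27 + 6.21 + 6.31 + 5.74 + 5.93 + 6.20) / 12 = 6.1658
Moving ranges: 0.16, 0.03, 0.08, 0.69, 0.27, 0.11, 0.06, 0.10, 0.57, 0.19, 0.27; M̄R̄ = 2.5300 / 11 = 0.2300
LCL = X̄ − 3·M̄R̄/d₂ = 6.1658 − 3 × 0.2300 / 1.128 = 5.5541

5.55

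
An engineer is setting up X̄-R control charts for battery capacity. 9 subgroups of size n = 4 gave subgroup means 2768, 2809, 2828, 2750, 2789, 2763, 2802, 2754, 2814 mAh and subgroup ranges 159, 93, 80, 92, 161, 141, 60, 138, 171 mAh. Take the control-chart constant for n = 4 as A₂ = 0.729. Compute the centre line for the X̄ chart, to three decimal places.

X̄̄ = (2768 + 2809 + 2828 + 2750 + 2789 + 2763 + 2802 + 2754 + 2814) / 9 = 25077.0000 / 9 = 2786.3333
CL = X̄̄ = 2786.3333

2786.333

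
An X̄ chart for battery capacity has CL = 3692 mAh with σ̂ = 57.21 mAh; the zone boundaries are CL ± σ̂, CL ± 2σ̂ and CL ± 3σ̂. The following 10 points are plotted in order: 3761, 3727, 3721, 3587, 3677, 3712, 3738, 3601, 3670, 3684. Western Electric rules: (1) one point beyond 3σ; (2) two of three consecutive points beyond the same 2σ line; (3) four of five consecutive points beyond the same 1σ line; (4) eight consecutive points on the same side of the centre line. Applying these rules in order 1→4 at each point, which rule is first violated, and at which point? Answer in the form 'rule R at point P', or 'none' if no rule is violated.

Zone of each point (C = within 1σ̂, B = 1σ̂–2σ̂, A = 2σ̂–3σ̂, * = beyond 3σ̂; sign = side of CL): 1:+B, 2:+C, 3:+C, 4:-B, 5:-C, 6:+C, 7:+C, 8:-B, 9:-C, 10:-C
No rule fires across all 10 points.

none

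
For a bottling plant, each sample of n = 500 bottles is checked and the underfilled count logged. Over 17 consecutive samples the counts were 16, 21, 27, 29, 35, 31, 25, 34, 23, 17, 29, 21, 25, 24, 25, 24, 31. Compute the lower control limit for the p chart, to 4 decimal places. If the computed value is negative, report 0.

0.0218

p̄ = Σdᵢ / (k·n) = 437 / (17 × 500) = 0.05141
LCL = p̄ − 3·√(p̄(1−p̄)/n) = 0.05141 − 3 × 0.00988 = 0.02178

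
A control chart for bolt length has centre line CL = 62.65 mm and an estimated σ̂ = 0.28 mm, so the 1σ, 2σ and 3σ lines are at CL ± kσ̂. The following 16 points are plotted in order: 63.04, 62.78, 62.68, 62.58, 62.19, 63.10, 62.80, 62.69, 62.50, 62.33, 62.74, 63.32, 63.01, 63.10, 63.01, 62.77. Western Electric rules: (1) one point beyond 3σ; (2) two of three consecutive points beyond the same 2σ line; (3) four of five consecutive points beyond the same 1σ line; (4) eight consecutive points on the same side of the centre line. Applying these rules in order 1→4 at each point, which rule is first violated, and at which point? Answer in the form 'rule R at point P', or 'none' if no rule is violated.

rule 3 at point 15

Zone of each point (C = within 1σ̂, B = 1σ̂–2σ̂, A = 2σ̂–3σ̂, * = beyond 3σ̂; sign = side of CL): 1:+B, 2:+C, 3:+C, 4:-C, 5:-B, 6:+B, 7:+C, 8:+C, 9:-C, 10:-B, 11:+C, 12:+A, 13:+B, 14:+B, 15:+B, 16:+C
Rule 3 (four of five consecutive points beyond the same 1σ limit) is satisfied at point 15.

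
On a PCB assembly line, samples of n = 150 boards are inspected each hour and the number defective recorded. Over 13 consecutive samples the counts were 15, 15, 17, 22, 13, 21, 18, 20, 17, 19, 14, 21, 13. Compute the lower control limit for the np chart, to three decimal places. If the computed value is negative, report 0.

p̄ = Σdᵢ / (k·n) = 225 / (13 × 150) = 0.11538
LCL = np̄ − 3·√(np̄(1−p̄)) = 17.3077 − 3 × 3.9129 = 5.5690

5.569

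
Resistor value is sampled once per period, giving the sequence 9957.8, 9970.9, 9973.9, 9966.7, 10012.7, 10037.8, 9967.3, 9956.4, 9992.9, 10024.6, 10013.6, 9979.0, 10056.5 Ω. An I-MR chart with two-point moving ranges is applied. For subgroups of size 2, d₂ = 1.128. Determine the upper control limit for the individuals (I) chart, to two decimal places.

X̄ = (9957.8 + 9970.9 + 9973.9 + 9966.7 + 10012.7 + 10037.8 + 9967.3 + 9956.4 + 9992.9 + 10024.6 + 10013.6 + 9979.0 + 10056.5) / 13 = 9993.0846
Moving ranges: 13.1, 3.0, 7.2, 46.0, 25.1, 70.5, 10.9, 36.5, 31.7, 11.0, 34.6, 77.5; M̄R̄ = 367.1000 / 12 = 30.5917
UCL = X̄ + 3·M̄R̄/d₂ = 9993.0846 + 3 × 30.5917 / 1.128 = 10074.4454

10074.45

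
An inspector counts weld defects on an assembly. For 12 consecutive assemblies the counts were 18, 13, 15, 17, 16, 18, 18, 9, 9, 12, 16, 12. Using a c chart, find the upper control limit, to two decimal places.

c̄ = (18 + 13 + 15 + 17 + 16 + 18 + 18 + 9 + 9 + 12 + 16 + 12) / 12 = 173 / 12 = 14.4167
UCL = c̄ + 3√c̄ = 14.4167 + 3 × √14.4167 = 14.4167 + 3 × 3.7969 = 25.8075

25.81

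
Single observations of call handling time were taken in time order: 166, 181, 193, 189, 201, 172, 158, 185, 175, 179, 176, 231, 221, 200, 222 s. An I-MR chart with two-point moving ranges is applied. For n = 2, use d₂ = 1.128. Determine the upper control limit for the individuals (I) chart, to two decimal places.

235.15

X̄ = (166 + 181 + 193 + 189 + 201 + 172 + 158 + 185 + 175 + 179 + 176 + 231 + 221 + 200 + 222) / 15 = 189.9333
Moving ranges: 15, 12, 4, 12, 29, 14, 27, 10, 4, 3, 55, 10, 21, 22; M̄R̄ = 238.0000 / 14 = 17.0000
UCL = X̄ + 3·M̄R̄/d₂ = 189.9333 + 3 × 17.0000 / 1.128 = 235.1461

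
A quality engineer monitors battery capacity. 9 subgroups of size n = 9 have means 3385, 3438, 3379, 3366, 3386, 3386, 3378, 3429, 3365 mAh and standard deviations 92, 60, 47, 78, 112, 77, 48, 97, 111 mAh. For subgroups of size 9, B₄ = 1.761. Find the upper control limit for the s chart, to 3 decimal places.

141.271

s̄ = (92 + 60 + 47 + 78 + 112 + 77 + 48 + 97 + 111) / 9 = 80.2222
UCL_s = B₄·s̄ = 1.761 × 80.2222 = 141.2713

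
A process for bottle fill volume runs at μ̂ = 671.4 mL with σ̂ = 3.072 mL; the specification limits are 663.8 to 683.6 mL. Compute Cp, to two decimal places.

Cp = (USL − LSL) / (6σ̂) = (683.6 − 663.8) / (6 × 3.072) = 19.8000 / 18.4320 = 1.0742

1.07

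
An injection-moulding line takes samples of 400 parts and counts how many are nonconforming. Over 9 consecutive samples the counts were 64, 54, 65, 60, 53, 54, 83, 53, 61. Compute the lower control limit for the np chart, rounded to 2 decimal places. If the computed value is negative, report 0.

p̄ = Σdᵢ / (k·n) = 547 / (9 × 400) = 0.15194
LCL = np̄ − 3·√(np̄(1−p̄)) = 60.7778 − 3 × 7.1793 = 39.2398

39.24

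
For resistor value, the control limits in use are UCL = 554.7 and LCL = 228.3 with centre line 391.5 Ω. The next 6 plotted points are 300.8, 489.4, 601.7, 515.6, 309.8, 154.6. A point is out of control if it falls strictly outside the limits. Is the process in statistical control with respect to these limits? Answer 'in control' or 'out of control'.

out of control

Compare each point to [228.3, 554.7]: sample 3 = 601.7 > UCL; sample 6 = 154.6 < LCL.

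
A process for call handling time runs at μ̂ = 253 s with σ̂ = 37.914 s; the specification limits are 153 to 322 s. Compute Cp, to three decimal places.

0.743

Cp = (USL − LSL) / (6σ̂) = (322 − 153) / (6 × 37.914) = 169.0000 / 227.4840 = 0.7429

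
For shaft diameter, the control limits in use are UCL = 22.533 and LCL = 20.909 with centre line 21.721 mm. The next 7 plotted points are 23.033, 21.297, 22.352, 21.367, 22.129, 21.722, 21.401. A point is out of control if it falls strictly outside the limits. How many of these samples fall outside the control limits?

Compare each point to [20.909, 22.533]: sample 1 = 23.033 > UCL.

1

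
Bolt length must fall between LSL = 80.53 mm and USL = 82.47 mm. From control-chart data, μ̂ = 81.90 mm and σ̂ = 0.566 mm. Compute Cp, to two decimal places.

0.57

Cp = (USL − LSL) / (6σ̂) = (82.47 − 80.53) / (6 × 0.566) = 1.9400 / 3.3960 = 0.5713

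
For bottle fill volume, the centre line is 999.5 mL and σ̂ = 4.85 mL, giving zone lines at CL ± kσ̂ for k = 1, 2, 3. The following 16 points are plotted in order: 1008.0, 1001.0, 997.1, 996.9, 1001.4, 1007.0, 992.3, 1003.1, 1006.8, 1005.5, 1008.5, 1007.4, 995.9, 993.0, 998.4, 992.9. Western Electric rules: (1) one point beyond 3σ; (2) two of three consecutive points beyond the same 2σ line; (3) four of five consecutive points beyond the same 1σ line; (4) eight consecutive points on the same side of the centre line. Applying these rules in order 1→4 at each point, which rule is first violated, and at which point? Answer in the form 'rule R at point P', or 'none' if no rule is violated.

Zone of each point (C = within 1σ̂, B = 1σ̂–2σ̂, A = 2σ̂–3σ̂, * = beyond 3σ̂; sign = side of CL): 1:+B, 2:+C, 3:-C, 4:-C, 5:+C, 6:+B, 7:-B, 8:+C, 9:+B, 10:+B, 11:+B, 12:+B, 13:-C, 14:-B, 15:-C, 16:-B
Rule 3 (four of five consecutive points beyond the same 1σ limit) is satisfied at point 12.

rule 3 at point 12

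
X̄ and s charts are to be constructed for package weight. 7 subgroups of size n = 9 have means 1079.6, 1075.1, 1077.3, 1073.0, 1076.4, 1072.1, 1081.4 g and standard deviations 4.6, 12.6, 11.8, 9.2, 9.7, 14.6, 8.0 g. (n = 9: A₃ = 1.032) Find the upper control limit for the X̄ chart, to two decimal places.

X̄̄ = (1079.6 + 1075.1 + 1077.3 + 1073.0 + 1076.4 + 1072.1 + 1081.4) / 7 = 1076.4143
s̄ = (4.6 + 12.6 + 11.8 + 9.2 + 9.7 + 14.6 + 8.0) / 7 = 10.0714
UCL = X̄̄ + A₃·s̄ = 1076.4143 + 1.032 × 10.0714 = 1086.8080

1086.81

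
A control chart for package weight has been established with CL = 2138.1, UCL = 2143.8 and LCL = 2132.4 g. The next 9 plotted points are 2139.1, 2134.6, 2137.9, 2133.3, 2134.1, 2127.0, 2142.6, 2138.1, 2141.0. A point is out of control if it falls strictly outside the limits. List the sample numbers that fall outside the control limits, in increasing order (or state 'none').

6

Compare each point to [2132.4, 2143.8]: sample 6 = 2127.0 < LCL.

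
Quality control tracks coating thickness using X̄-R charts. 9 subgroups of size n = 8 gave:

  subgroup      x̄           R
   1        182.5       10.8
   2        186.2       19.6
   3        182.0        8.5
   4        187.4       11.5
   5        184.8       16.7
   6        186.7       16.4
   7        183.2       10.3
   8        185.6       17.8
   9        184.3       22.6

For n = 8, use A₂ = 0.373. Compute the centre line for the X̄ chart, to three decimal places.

X̄̄ = (182.5 + 186.2 + 182.0 + 187.4 + 184.8 + 186.7 + 183.2 + 185.6 + 184.3) / 9 = 1662.7000 / 9 = 184.7444
CL = X̄̄ = 184.7444

184.744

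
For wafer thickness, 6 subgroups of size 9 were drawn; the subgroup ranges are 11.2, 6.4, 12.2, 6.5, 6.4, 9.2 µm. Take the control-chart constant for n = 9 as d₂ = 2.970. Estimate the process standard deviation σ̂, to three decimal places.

R̄ = (11.2 + 6.4 + 12.2 + 6.5 + 6.4 + 9.2) / 6 = 8.6500
σ̂ = R̄ / d₂ = 8.6500 / 2.970 = 2.9125

2.912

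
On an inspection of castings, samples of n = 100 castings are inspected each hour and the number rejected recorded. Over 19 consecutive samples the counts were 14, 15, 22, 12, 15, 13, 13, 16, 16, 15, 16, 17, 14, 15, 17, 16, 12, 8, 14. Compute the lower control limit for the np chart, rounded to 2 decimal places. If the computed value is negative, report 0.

p̄ = Σdᵢ / (k·n) = 280 / (19 × 100) = 0.14737
LCL = np̄ − 3·√(np̄(1−p̄)) = 14.7368 − 3 × 3.5447 = 4.1027

4.10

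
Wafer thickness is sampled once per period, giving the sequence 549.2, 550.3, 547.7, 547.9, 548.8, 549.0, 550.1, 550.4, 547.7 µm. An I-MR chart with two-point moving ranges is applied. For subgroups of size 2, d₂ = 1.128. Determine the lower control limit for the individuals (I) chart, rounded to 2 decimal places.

X̄ = (549.2 + 550.3 + 547.7 + 547.9 + 548.8 + 549.0 + 550.1 + 550.4 + 547.7) / 9 = 549.0111
Moving ranges: 1.1, 2.6, 0.2, 0.9, 0.2, 1.1, 0.3, 2.7; M̄R̄ = 9.1000 / 8 = 1.1375
LCL = X̄ − 3·M̄R̄/d₂ = 549.0111 − 3 × 1.1375 / 1.128 = 545.9858

545.99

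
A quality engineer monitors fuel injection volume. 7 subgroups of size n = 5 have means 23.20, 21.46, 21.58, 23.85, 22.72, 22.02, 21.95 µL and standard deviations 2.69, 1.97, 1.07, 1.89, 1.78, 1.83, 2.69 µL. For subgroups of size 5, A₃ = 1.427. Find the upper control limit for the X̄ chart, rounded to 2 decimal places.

25.23

X̄̄ = (23.20 + 21.46 + 21.58 + 23.85 + 22.72 + 22.02 + 21.95) / 7 = 22.3971
s̄ = (2.69 + 1.97 + 1.07 + 1.89 + 1.78 + 1.83 + 2.69) / 7 = 1.9886
UCL = X̄̄ + A₃·s̄ = 22.3971 + 1.427 × 1.9886 = 25.2348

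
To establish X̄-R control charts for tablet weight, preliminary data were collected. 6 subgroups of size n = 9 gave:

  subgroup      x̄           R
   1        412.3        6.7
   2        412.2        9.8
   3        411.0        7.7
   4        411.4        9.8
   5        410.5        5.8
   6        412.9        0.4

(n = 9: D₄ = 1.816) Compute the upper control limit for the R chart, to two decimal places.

12.17

R̄ = (6.7 + 9.8 + 7.7 + 9.8 + 5.8 + 0.4) / 6 = 40.2000 / 6 = 6.7000
UCL_R = D₄·R̄ = 1.816 × 6.7000 = 12.1672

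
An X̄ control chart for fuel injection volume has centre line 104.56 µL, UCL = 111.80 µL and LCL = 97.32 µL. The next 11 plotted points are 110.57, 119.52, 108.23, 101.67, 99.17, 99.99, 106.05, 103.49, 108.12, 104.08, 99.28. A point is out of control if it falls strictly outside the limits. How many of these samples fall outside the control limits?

1

Compare each point to [97.32, 111.80]: sample 2 = 119.52 > UCL.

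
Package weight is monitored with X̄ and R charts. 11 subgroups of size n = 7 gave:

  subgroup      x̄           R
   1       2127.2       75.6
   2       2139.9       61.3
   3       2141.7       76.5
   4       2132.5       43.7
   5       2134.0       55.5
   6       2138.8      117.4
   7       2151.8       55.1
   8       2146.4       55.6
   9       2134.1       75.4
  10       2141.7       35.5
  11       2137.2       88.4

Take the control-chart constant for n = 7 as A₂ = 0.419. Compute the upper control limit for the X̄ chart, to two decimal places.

X̄̄ = (2127.2 + 2139.9 + 2141.7 + 2132.5 + 2134.0 + 2138.8 + 2151.8 + 2146.4 + 2134.1 + 2141.7 + 2137.2) / 11 = 23525.3000 / 11 = 2138.6636
R̄ = (75.6 + 61.3 + 76.5 + 43.7 + 55.5 + 117.4 + 55.1 + 55.6 + 75.4 + 35.5 + 88.4) / 11 = 740.0000 / 11 = 67.2727
UCL = X̄̄ + A₂·R̄ = 2138.6636 + 0.419 × 67.2727 = 2166.8509

2166.85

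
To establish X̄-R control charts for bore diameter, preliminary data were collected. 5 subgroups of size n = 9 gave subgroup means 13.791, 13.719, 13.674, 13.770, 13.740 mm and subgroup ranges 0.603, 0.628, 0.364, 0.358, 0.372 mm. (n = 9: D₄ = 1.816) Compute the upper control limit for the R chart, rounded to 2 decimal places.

0.84

R̄ = (0.603 + 0.628 + 0.364 + 0.358 + 0.372) / 5 = 2.3250 / 5 = 0.4650
UCL_R = D₄·R̄ = 1.816 × 0.4650 = 0.8444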